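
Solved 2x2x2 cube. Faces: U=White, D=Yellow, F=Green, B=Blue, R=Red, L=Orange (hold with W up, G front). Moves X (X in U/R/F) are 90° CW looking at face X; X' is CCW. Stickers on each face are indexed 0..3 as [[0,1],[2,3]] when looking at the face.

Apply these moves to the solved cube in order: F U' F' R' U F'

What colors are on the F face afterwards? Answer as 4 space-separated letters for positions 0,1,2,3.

Answer: R W G O

Derivation:
After move 1 (F): F=GGGG U=WWOO R=WRWR D=RRYY L=OYOY
After move 2 (U'): U=WOWO F=OYGG R=GGWR B=WRBB L=BBOY
After move 3 (F'): F=YGOG U=WOGW R=RGRR D=BYYY L=BOOW
After move 4 (R'): R=GRRR U=WBGW F=YOOW D=BGYG B=YRYB
After move 5 (U): U=GWWB F=GROW R=YRRR B=BOYB L=YOOW
After move 6 (F'): F=RWGO U=GWYR R=GRBR D=OWYG L=YBOW
Query: F face = RWGO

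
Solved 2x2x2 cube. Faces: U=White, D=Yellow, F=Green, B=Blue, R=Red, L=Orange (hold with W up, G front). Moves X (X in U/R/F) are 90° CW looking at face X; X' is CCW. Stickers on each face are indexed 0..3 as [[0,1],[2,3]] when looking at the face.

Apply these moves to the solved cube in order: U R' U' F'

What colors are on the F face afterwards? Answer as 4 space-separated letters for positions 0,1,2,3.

After move 1 (U): U=WWWW F=RRGG R=BBRR B=OOBB L=GGOO
After move 2 (R'): R=BRBR U=WBWO F=RWGW D=YRYG B=YOYB
After move 3 (U'): U=BOWW F=GGGW R=RWBR B=BRYB L=YOOO
After move 4 (F'): F=GWGG U=BORB R=RWYR D=OOYG L=YWOW
Query: F face = GWGG

Answer: G W G G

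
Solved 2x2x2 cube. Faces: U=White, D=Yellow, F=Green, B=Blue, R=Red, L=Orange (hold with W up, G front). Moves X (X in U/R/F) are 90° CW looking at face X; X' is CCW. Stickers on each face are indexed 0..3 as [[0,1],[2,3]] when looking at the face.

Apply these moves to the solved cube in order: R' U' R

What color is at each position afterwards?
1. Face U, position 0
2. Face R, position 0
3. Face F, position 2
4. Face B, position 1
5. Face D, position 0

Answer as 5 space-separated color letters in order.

Answer: B R G R Y

Derivation:
After move 1 (R'): R=RRRR U=WBWB F=GWGW D=YGYG B=YBYB
After move 2 (U'): U=BBWW F=OOGW R=GWRR B=RRYB L=YBOO
After move 3 (R): R=RGRW U=BOWW F=OGGG D=YYYR B=WRBB
Query 1: U[0] = B
Query 2: R[0] = R
Query 3: F[2] = G
Query 4: B[1] = R
Query 5: D[0] = Y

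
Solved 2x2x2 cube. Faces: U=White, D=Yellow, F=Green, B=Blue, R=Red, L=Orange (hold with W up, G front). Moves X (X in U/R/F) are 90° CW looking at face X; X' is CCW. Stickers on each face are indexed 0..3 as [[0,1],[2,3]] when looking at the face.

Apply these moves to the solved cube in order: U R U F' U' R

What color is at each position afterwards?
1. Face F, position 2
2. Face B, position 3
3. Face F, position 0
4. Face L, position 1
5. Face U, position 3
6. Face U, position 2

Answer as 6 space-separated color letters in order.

After move 1 (U): U=WWWW F=RRGG R=BBRR B=OOBB L=GGOO
After move 2 (R): R=RBRB U=WRWG F=RYGY D=YBYO B=WOWB
After move 3 (U): U=WWGR F=RBGY R=WORB B=GGWB L=RYOO
After move 4 (F'): F=BYRG U=WWWR R=BOYB D=YOYO L=RROG
After move 5 (U'): U=WRWW F=RRRG R=BYYB B=BOWB L=GGOG
After move 6 (R): R=YBBY U=WRWG F=RORO D=YWYB B=WORB
Query 1: F[2] = R
Query 2: B[3] = B
Query 3: F[0] = R
Query 4: L[1] = G
Query 5: U[3] = G
Query 6: U[2] = W

Answer: R B R G G W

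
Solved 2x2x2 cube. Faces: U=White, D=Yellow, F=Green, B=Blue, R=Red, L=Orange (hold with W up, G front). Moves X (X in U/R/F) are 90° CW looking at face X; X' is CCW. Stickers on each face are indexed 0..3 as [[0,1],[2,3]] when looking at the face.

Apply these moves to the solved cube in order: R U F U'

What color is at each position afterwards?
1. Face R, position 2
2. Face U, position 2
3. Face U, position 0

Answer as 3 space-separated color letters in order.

Answer: G W W

Derivation:
After move 1 (R): R=RRRR U=WGWG F=GYGY D=YBYB B=WBWB
After move 2 (U): U=WWGG F=RRGY R=WBRR B=OOWB L=GYOO
After move 3 (F): F=GRYR U=WWOY R=GBGR D=RWYB L=GYOB
After move 4 (U'): U=WYWO F=GYYR R=GRGR B=GBWB L=OOOB
Query 1: R[2] = G
Query 2: U[2] = W
Query 3: U[0] = W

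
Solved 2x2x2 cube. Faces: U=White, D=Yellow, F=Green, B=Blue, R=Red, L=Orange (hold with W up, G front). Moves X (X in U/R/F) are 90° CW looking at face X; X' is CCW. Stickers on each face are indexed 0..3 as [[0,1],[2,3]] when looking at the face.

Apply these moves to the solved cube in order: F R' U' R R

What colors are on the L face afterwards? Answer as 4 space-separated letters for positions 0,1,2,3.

Answer: Y B O Y

Derivation:
After move 1 (F): F=GGGG U=WWOO R=WRWR D=RRYY L=OYOY
After move 2 (R'): R=RRWW U=WBOB F=GWGO D=RGYG B=YBRB
After move 3 (U'): U=BBWO F=OYGO R=GWWW B=RRRB L=YBOY
After move 4 (R): R=WGWW U=BYWO F=OGGG D=RRYR B=ORBB
After move 5 (R): R=WWWG U=BGWG F=ORGR D=RBYO B=ORYB
Query: L face = YBOY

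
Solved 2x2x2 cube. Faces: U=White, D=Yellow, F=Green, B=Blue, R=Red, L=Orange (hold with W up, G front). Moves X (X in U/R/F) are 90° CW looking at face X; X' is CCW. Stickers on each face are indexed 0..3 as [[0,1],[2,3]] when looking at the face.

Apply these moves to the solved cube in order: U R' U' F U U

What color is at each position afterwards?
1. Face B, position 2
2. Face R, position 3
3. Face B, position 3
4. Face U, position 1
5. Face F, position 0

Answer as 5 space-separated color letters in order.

After move 1 (U): U=WWWW F=RRGG R=BBRR B=OOBB L=GGOO
After move 2 (R'): R=BRBR U=WBWO F=RWGW D=YRYG B=YOYB
After move 3 (U'): U=BOWW F=GGGW R=RWBR B=BRYB L=YOOO
After move 4 (F): F=GGWG U=BOOO R=WWWR D=BRYG L=YYOR
After move 5 (U): U=OBOO F=WWWG R=BRWR B=YYYB L=GGOR
After move 6 (U): U=OOOB F=BRWG R=YYWR B=GGYB L=WWOR
Query 1: B[2] = Y
Query 2: R[3] = R
Query 3: B[3] = B
Query 4: U[1] = O
Query 5: F[0] = B

Answer: Y R B O B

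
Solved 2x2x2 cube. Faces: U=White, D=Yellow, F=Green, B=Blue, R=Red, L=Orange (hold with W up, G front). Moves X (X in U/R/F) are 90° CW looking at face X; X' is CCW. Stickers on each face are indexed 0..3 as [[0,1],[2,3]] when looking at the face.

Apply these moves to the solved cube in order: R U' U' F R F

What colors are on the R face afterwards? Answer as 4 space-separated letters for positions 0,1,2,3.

After move 1 (R): R=RRRR U=WGWG F=GYGY D=YBYB B=WBWB
After move 2 (U'): U=GGWW F=OOGY R=GYRR B=RRWB L=WBOO
After move 3 (U'): U=GWGW F=WBGY R=OORR B=GYWB L=RROO
After move 4 (F): F=GWYB U=GWOR R=GOWR D=ROYB L=RYOB
After move 5 (R): R=WGRO U=GWOB F=GOYB D=RWYG B=RYWB
After move 6 (F): F=YGBO U=GWBY R=OGBO D=RWYG L=RROW
Query: R face = OGBO

Answer: O G B O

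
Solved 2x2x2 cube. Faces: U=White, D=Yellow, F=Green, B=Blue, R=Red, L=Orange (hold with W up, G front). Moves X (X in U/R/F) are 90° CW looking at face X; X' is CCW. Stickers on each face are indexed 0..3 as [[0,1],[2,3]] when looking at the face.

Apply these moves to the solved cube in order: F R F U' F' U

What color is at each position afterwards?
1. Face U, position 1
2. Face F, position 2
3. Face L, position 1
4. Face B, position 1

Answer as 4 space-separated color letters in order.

After move 1 (F): F=GGGG U=WWOO R=WRWR D=RRYY L=OYOY
After move 2 (R): R=WWRR U=WGOG F=GRGY D=RBYB B=OBWB
After move 3 (F): F=GGYR U=WGYY R=OWGR D=RWYB L=OROB
After move 4 (U'): U=GYWY F=ORYR R=GGGR B=OWWB L=OBOB
After move 5 (F'): F=RROY U=GYGG R=WGRR D=BBYB L=OYOW
After move 6 (U): U=GGGY F=WGOY R=OWRR B=OYWB L=RROW
Query 1: U[1] = G
Query 2: F[2] = O
Query 3: L[1] = R
Query 4: B[1] = Y

Answer: G O R Y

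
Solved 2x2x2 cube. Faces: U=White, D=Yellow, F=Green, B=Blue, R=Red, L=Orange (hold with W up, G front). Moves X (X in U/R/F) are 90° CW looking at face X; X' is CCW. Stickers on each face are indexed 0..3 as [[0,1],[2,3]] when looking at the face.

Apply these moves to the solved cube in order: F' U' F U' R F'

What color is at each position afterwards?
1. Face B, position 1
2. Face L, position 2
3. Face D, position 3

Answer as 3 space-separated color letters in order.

Answer: G O W

Derivation:
After move 1 (F'): F=GGGG U=WWRR R=YRYR D=OOYY L=OWOW
After move 2 (U'): U=WRWR F=OWGG R=GGYR B=YRBB L=BBOW
After move 3 (F): F=GOGW U=WRWB R=WGRR D=YGYY L=BOOO
After move 4 (U'): U=RBWW F=BOGW R=GORR B=WGBB L=YROO
After move 5 (R): R=RGRO U=ROWW F=BGGY D=YBYW B=WGBB
After move 6 (F'): F=GYBG U=RORR R=BGYO D=ROYW L=YWOW
Query 1: B[1] = G
Query 2: L[2] = O
Query 3: D[3] = W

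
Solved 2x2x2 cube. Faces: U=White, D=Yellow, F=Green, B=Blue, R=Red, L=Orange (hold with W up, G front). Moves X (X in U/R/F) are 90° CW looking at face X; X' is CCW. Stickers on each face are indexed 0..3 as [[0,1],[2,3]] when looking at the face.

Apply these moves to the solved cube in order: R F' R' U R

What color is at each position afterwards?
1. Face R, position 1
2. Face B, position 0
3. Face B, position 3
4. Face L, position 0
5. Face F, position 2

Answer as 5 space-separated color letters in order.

Answer: B W B Y G

Derivation:
After move 1 (R): R=RRRR U=WGWG F=GYGY D=YBYB B=WBWB
After move 2 (F'): F=YYGG U=WGRR R=BRYR D=OOYB L=OGOW
After move 3 (R'): R=RRBY U=WWRW F=YGGR D=OYYG B=BBOB
After move 4 (U): U=RWWW F=RRGR R=BBBY B=OGOB L=YGOW
After move 5 (R): R=BBYB U=RRWR F=RYGG D=OOYO B=WGWB
Query 1: R[1] = B
Query 2: B[0] = W
Query 3: B[3] = B
Query 4: L[0] = Y
Query 5: F[2] = G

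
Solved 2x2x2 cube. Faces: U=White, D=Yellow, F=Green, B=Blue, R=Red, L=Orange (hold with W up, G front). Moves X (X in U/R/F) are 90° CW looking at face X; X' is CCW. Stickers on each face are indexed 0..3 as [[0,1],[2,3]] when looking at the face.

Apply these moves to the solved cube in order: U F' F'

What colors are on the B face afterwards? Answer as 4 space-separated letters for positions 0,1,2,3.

After move 1 (U): U=WWWW F=RRGG R=BBRR B=OOBB L=GGOO
After move 2 (F'): F=RGRG U=WWBR R=YBYR D=GOYY L=GWOW
After move 3 (F'): F=GGRR U=WWYY R=OBGR D=WWYY L=GROB
Query: B face = OOBB

Answer: O O B B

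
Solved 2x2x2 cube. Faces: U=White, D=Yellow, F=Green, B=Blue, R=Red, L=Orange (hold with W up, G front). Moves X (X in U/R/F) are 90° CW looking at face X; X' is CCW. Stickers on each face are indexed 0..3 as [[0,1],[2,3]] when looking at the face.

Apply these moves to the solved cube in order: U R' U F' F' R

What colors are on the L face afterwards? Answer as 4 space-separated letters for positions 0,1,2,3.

Answer: R B O Y

Derivation:
After move 1 (U): U=WWWW F=RRGG R=BBRR B=OOBB L=GGOO
After move 2 (R'): R=BRBR U=WBWO F=RWGW D=YRYG B=YOYB
After move 3 (U): U=WWOB F=BRGW R=YOBR B=GGYB L=RWOO
After move 4 (F'): F=RWBG U=WWYB R=ROYR D=WOYG L=RBOO
After move 5 (F'): F=WGRB U=WWRY R=OOWR D=BOYG L=RBOY
After move 6 (R): R=WORO U=WGRB F=WORG D=BYYG B=YGWB
Query: L face = RBOY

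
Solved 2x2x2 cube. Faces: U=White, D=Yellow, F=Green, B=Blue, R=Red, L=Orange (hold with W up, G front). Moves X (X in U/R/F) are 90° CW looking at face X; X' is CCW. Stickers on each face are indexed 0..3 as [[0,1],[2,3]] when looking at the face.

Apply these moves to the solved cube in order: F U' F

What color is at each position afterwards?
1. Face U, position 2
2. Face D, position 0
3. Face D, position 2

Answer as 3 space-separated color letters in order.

After move 1 (F): F=GGGG U=WWOO R=WRWR D=RRYY L=OYOY
After move 2 (U'): U=WOWO F=OYGG R=GGWR B=WRBB L=BBOY
After move 3 (F): F=GOGY U=WOYB R=WGOR D=WGYY L=BROR
Query 1: U[2] = Y
Query 2: D[0] = W
Query 3: D[2] = Y

Answer: Y W Y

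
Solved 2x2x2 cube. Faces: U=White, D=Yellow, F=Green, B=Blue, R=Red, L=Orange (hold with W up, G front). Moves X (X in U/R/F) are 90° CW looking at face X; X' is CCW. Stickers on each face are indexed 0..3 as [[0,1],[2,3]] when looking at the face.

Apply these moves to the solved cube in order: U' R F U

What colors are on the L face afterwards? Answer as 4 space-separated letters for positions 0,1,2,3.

Answer: G O O B

Derivation:
After move 1 (U'): U=WWWW F=OOGG R=GGRR B=RRBB L=BBOO
After move 2 (R): R=RGRG U=WOWG F=OYGY D=YBYR B=WRWB
After move 3 (F): F=GOYY U=WOOB R=WGGG D=RRYR L=BYOB
After move 4 (U): U=OWBO F=WGYY R=WRGG B=BYWB L=GOOB
Query: L face = GOOB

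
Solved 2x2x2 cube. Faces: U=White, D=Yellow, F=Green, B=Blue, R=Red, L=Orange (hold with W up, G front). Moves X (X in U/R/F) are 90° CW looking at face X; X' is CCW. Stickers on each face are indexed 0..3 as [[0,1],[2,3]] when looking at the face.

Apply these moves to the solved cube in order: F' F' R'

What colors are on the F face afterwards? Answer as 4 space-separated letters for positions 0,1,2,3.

After move 1 (F'): F=GGGG U=WWRR R=YRYR D=OOYY L=OWOW
After move 2 (F'): F=GGGG U=WWYY R=OROR D=WWYY L=OROR
After move 3 (R'): R=RROO U=WBYB F=GWGY D=WGYG B=YBWB
Query: F face = GWGY

Answer: G W G Y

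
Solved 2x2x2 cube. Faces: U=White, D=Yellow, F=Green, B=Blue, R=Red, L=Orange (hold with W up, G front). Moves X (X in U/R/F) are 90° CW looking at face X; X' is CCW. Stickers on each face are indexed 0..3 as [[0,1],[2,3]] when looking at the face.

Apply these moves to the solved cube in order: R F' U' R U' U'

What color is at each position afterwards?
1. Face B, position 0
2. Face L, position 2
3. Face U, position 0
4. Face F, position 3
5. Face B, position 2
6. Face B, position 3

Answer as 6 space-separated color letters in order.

After move 1 (R): R=RRRR U=WGWG F=GYGY D=YBYB B=WBWB
After move 2 (F'): F=YYGG U=WGRR R=BRYR D=OOYB L=OGOW
After move 3 (U'): U=GRWR F=OGGG R=YYYR B=BRWB L=WBOW
After move 4 (R): R=YYRY U=GGWG F=OOGB D=OWYB B=RRRB
After move 5 (U'): U=GGGW F=WBGB R=OORY B=YYRB L=RROW
After move 6 (U'): U=GWGG F=RRGB R=WBRY B=OORB L=YYOW
Query 1: B[0] = O
Query 2: L[2] = O
Query 3: U[0] = G
Query 4: F[3] = B
Query 5: B[2] = R
Query 6: B[3] = B

Answer: O O G B R B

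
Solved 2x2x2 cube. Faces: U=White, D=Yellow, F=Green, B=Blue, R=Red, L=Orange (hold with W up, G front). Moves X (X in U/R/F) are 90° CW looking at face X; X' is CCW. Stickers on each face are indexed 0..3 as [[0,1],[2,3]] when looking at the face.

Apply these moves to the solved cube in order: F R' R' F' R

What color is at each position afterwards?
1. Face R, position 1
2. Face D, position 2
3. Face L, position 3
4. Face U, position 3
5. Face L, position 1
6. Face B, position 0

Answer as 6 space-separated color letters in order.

After move 1 (F): F=GGGG U=WWOO R=WRWR D=RRYY L=OYOY
After move 2 (R'): R=RRWW U=WBOB F=GWGO D=RGYG B=YBRB
After move 3 (R'): R=RWRW U=WROY F=GBGB D=RWYO B=GBGB
After move 4 (F'): F=BBGG U=WRRR R=WWRW D=YYYO L=OYOO
After move 5 (R): R=RWWW U=WBRG F=BYGO D=YGYG B=RBRB
Query 1: R[1] = W
Query 2: D[2] = Y
Query 3: L[3] = O
Query 4: U[3] = G
Query 5: L[1] = Y
Query 6: B[0] = R

Answer: W Y O G Y R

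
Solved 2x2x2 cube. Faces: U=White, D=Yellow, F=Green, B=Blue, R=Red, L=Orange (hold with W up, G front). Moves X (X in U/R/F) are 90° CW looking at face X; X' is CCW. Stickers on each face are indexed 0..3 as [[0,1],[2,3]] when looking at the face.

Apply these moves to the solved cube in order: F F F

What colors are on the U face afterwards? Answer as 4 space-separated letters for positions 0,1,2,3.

After move 1 (F): F=GGGG U=WWOO R=WRWR D=RRYY L=OYOY
After move 2 (F): F=GGGG U=WWYY R=OROR D=WWYY L=OROR
After move 3 (F): F=GGGG U=WWRR R=YRYR D=OOYY L=OWOW
Query: U face = WWRR

Answer: W W R R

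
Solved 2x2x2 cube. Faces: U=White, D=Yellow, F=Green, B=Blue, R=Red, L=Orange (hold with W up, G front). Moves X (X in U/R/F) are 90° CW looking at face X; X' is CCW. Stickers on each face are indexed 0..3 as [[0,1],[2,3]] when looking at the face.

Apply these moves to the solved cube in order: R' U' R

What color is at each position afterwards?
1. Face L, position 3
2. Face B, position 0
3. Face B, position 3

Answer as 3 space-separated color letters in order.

Answer: O W B

Derivation:
After move 1 (R'): R=RRRR U=WBWB F=GWGW D=YGYG B=YBYB
After move 2 (U'): U=BBWW F=OOGW R=GWRR B=RRYB L=YBOO
After move 3 (R): R=RGRW U=BOWW F=OGGG D=YYYR B=WRBB
Query 1: L[3] = O
Query 2: B[0] = W
Query 3: B[3] = B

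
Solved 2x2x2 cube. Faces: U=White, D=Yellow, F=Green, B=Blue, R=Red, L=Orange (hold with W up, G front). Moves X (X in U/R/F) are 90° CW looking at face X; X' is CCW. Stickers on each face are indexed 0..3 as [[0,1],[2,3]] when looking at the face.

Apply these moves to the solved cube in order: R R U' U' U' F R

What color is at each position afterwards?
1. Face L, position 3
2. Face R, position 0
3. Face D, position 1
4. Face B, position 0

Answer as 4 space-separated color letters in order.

Answer: W Y G B

Derivation:
After move 1 (R): R=RRRR U=WGWG F=GYGY D=YBYB B=WBWB
After move 2 (R): R=RRRR U=WYWY F=GBGB D=YWYW B=GBGB
After move 3 (U'): U=YYWW F=OOGB R=GBRR B=RRGB L=GBOO
After move 4 (U'): U=YWYW F=GBGB R=OORR B=GBGB L=RROO
After move 5 (U'): U=WWYY F=RRGB R=GBRR B=OOGB L=GBOO
After move 6 (F): F=GRBR U=WWOB R=YBYR D=RGYW L=GYOW
After move 7 (R): R=YYRB U=WROR F=GGBW D=RGYO B=BOWB
Query 1: L[3] = W
Query 2: R[0] = Y
Query 3: D[1] = G
Query 4: B[0] = B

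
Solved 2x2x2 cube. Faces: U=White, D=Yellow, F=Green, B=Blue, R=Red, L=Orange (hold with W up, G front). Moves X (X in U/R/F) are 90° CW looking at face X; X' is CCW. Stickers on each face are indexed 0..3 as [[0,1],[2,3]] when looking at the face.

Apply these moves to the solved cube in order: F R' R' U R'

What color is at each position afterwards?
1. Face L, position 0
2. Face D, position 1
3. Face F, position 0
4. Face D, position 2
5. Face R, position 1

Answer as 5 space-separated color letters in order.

Answer: G W R Y W

Derivation:
After move 1 (F): F=GGGG U=WWOO R=WRWR D=RRYY L=OYOY
After move 2 (R'): R=RRWW U=WBOB F=GWGO D=RGYG B=YBRB
After move 3 (R'): R=RWRW U=WROY F=GBGB D=RWYO B=GBGB
After move 4 (U): U=OWYR F=RWGB R=GBRW B=OYGB L=GBOY
After move 5 (R'): R=BWGR U=OGYO F=RWGR D=RWYB B=OYWB
Query 1: L[0] = G
Query 2: D[1] = W
Query 3: F[0] = R
Query 4: D[2] = Y
Query 5: R[1] = W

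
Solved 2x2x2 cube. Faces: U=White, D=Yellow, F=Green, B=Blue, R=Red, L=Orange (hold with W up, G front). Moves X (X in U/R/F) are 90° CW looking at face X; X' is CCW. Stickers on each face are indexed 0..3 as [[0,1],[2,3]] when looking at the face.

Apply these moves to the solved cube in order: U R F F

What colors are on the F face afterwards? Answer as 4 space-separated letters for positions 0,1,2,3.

After move 1 (U): U=WWWW F=RRGG R=BBRR B=OOBB L=GGOO
After move 2 (R): R=RBRB U=WRWG F=RYGY D=YBYO B=WOWB
After move 3 (F): F=GRYY U=WROG R=WBGB D=RRYO L=GYOB
After move 4 (F): F=YGYR U=WRBY R=OBGB D=GWYO L=GROR
Query: F face = YGYR

Answer: Y G Y R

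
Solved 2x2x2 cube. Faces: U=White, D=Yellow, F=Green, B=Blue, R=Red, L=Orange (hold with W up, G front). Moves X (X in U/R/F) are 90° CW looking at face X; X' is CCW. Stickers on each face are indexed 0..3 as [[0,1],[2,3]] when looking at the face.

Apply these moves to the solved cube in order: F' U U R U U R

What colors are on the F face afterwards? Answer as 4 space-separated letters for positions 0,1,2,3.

Answer: W B G G

Derivation:
After move 1 (F'): F=GGGG U=WWRR R=YRYR D=OOYY L=OWOW
After move 2 (U): U=RWRW F=YRGG R=BBYR B=OWBB L=GGOW
After move 3 (U): U=RRWW F=BBGG R=OWYR B=GGBB L=YROW
After move 4 (R): R=YORW U=RBWG F=BOGY D=OBYG B=WGRB
After move 5 (U): U=WRGB F=YOGY R=WGRW B=YRRB L=BOOW
After move 6 (U): U=GWBR F=WGGY R=YRRW B=BORB L=YOOW
After move 7 (R): R=RYWR U=GGBY F=WBGG D=ORYB B=ROWB
Query: F face = WBGG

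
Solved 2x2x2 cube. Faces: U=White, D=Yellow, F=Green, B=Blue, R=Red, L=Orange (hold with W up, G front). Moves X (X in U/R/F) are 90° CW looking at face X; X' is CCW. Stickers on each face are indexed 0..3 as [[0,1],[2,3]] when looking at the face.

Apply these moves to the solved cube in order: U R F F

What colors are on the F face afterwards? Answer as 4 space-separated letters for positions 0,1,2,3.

Answer: Y G Y R

Derivation:
After move 1 (U): U=WWWW F=RRGG R=BBRR B=OOBB L=GGOO
After move 2 (R): R=RBRB U=WRWG F=RYGY D=YBYO B=WOWB
After move 3 (F): F=GRYY U=WROG R=WBGB D=RRYO L=GYOB
After move 4 (F): F=YGYR U=WRBY R=OBGB D=GWYO L=GROR
Query: F face = YGYR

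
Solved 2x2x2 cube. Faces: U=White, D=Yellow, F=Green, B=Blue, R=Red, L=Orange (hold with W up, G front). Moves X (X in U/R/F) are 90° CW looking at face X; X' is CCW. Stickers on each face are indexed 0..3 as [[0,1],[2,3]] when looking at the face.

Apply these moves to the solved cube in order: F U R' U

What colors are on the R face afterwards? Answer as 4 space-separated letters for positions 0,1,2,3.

After move 1 (F): F=GGGG U=WWOO R=WRWR D=RRYY L=OYOY
After move 2 (U): U=OWOW F=WRGG R=BBWR B=OYBB L=GGOY
After move 3 (R'): R=BRBW U=OBOO F=WWGW D=RRYG B=YYRB
After move 4 (U): U=OOOB F=BRGW R=YYBW B=GGRB L=WWOY
Query: R face = YYBW

Answer: Y Y B W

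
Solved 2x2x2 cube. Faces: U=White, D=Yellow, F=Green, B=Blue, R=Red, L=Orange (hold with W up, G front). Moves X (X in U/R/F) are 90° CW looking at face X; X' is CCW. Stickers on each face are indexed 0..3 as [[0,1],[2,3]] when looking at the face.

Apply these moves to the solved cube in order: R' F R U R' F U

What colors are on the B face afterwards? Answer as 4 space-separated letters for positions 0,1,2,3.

Answer: G R Y B

Derivation:
After move 1 (R'): R=RRRR U=WBWB F=GWGW D=YGYG B=YBYB
After move 2 (F): F=GGWW U=WBOO R=WRBR D=RRYG L=OYOG
After move 3 (R): R=BWRR U=WGOW F=GRWG D=RYYY B=OBBB
After move 4 (U): U=OWWG F=BWWG R=OBRR B=OYBB L=GROG
After move 5 (R'): R=BROR U=OBWO F=BWWG D=RWYG B=YYYB
After move 6 (F): F=WBGW U=OBGR R=WROR D=OBYG L=GROW
After move 7 (U): U=GORB F=WRGW R=YYOR B=GRYB L=WBOW
Query: B face = GRYB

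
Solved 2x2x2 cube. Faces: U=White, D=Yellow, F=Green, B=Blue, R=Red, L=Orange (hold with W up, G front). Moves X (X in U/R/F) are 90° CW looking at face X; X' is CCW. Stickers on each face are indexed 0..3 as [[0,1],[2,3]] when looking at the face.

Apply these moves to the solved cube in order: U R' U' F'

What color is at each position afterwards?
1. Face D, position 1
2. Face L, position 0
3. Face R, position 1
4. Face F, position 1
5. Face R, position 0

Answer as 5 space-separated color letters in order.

After move 1 (U): U=WWWW F=RRGG R=BBRR B=OOBB L=GGOO
After move 2 (R'): R=BRBR U=WBWO F=RWGW D=YRYG B=YOYB
After move 3 (U'): U=BOWW F=GGGW R=RWBR B=BRYB L=YOOO
After move 4 (F'): F=GWGG U=BORB R=RWYR D=OOYG L=YWOW
Query 1: D[1] = O
Query 2: L[0] = Y
Query 3: R[1] = W
Query 4: F[1] = W
Query 5: R[0] = R

Answer: O Y W W R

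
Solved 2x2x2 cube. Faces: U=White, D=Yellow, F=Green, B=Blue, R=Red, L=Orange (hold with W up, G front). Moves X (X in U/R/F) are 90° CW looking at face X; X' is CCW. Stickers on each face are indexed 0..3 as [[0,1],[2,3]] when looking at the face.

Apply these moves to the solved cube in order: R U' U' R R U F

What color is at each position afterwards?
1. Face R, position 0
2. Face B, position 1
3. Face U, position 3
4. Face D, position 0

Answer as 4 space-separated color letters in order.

Answer: B R W O

Derivation:
After move 1 (R): R=RRRR U=WGWG F=GYGY D=YBYB B=WBWB
After move 2 (U'): U=GGWW F=OOGY R=GYRR B=RRWB L=WBOO
After move 3 (U'): U=GWGW F=WBGY R=OORR B=GYWB L=RROO
After move 4 (R): R=RORO U=GBGY F=WBGB D=YWYG B=WYWB
After move 5 (R): R=RROO U=GBGB F=WWGG D=YWYW B=YYBB
After move 6 (U): U=GGBB F=RRGG R=YYOO B=RRBB L=WWOO
After move 7 (F): F=GRGR U=GGOW R=BYBO D=OYYW L=WYOW
Query 1: R[0] = B
Query 2: B[1] = R
Query 3: U[3] = W
Query 4: D[0] = O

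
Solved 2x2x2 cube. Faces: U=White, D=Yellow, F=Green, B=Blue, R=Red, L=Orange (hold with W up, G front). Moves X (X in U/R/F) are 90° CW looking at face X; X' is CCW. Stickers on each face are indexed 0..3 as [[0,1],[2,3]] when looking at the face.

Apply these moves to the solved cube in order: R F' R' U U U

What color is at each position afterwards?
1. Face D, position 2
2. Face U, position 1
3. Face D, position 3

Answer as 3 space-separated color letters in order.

After move 1 (R): R=RRRR U=WGWG F=GYGY D=YBYB B=WBWB
After move 2 (F'): F=YYGG U=WGRR R=BRYR D=OOYB L=OGOW
After move 3 (R'): R=RRBY U=WWRW F=YGGR D=OYYG B=BBOB
After move 4 (U): U=RWWW F=RRGR R=BBBY B=OGOB L=YGOW
After move 5 (U): U=WRWW F=BBGR R=OGBY B=YGOB L=RROW
After move 6 (U): U=WWWR F=OGGR R=YGBY B=RROB L=BBOW
Query 1: D[2] = Y
Query 2: U[1] = W
Query 3: D[3] = G

Answer: Y W G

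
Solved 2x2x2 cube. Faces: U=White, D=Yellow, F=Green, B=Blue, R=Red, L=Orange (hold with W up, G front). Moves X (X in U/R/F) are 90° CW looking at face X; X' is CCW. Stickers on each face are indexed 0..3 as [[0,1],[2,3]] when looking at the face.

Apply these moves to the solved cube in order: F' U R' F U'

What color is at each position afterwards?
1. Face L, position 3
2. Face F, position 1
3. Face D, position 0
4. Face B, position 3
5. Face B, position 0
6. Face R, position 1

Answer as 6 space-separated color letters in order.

Answer: R O B B R Y

Derivation:
After move 1 (F'): F=GGGG U=WWRR R=YRYR D=OOYY L=OWOW
After move 2 (U): U=RWRW F=YRGG R=BBYR B=OWBB L=GGOW
After move 3 (R'): R=BRBY U=RBRO F=YWGW D=ORYG B=YWOB
After move 4 (F): F=GYWW U=RBWG R=RROY D=BBYG L=GOOR
After move 5 (U'): U=BGRW F=GOWW R=GYOY B=RROB L=YWOR
Query 1: L[3] = R
Query 2: F[1] = O
Query 3: D[0] = B
Query 4: B[3] = B
Query 5: B[0] = R
Query 6: R[1] = Y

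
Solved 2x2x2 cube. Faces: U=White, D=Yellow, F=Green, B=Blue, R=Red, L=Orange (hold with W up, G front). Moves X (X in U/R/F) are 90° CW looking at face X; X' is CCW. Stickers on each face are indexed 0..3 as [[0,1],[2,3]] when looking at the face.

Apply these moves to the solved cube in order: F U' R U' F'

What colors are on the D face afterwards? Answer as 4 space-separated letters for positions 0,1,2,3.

After move 1 (F): F=GGGG U=WWOO R=WRWR D=RRYY L=OYOY
After move 2 (U'): U=WOWO F=OYGG R=GGWR B=WRBB L=BBOY
After move 3 (R): R=WGRG U=WYWG F=ORGY D=RBYW B=OROB
After move 4 (U'): U=YGWW F=BBGY R=ORRG B=WGOB L=OROY
After move 5 (F'): F=BYBG U=YGOR R=BRRG D=RYYW L=OWOW
Query: D face = RYYW

Answer: R Y Y W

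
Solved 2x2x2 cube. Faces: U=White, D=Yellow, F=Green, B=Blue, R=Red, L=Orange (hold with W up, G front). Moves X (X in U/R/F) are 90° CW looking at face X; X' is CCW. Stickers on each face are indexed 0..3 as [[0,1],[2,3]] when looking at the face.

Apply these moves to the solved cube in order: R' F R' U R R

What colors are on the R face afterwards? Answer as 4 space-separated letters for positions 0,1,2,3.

Answer: B W B G

Derivation:
After move 1 (R'): R=RRRR U=WBWB F=GWGW D=YGYG B=YBYB
After move 2 (F): F=GGWW U=WBOO R=WRBR D=RRYG L=OYOG
After move 3 (R'): R=RRWB U=WYOY F=GBWO D=RGYW B=GBRB
After move 4 (U): U=OWYY F=RRWO R=GBWB B=OYRB L=GBOG
After move 5 (R): R=WGBB U=ORYO F=RGWW D=RRYO B=YYWB
After move 6 (R): R=BWBG U=OGYW F=RRWO D=RWYY B=OYRB
Query: R face = BWBG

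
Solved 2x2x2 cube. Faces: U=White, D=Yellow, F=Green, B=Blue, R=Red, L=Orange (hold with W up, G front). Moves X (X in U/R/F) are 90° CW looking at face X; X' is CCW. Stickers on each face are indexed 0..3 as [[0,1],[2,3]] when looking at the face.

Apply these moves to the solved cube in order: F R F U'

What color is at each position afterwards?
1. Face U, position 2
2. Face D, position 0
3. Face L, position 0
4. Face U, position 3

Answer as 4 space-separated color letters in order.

Answer: W R O Y

Derivation:
After move 1 (F): F=GGGG U=WWOO R=WRWR D=RRYY L=OYOY
After move 2 (R): R=WWRR U=WGOG F=GRGY D=RBYB B=OBWB
After move 3 (F): F=GGYR U=WGYY R=OWGR D=RWYB L=OROB
After move 4 (U'): U=GYWY F=ORYR R=GGGR B=OWWB L=OBOB
Query 1: U[2] = W
Query 2: D[0] = R
Query 3: L[0] = O
Query 4: U[3] = Y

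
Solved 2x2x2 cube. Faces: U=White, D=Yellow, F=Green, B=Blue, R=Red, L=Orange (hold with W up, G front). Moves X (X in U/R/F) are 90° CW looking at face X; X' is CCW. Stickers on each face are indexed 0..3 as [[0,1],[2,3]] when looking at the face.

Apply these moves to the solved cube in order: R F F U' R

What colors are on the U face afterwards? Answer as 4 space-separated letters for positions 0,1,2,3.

After move 1 (R): R=RRRR U=WGWG F=GYGY D=YBYB B=WBWB
After move 2 (F): F=GGYY U=WGOO R=WRGR D=RRYB L=OYOB
After move 3 (F): F=YGYG U=WGBY R=OROR D=GWYB L=OROR
After move 4 (U'): U=GYWB F=ORYG R=YGOR B=ORWB L=WBOR
After move 5 (R): R=OYRG U=GRWG F=OWYB D=GWYO B=BRYB
Query: U face = GRWG

Answer: G R W G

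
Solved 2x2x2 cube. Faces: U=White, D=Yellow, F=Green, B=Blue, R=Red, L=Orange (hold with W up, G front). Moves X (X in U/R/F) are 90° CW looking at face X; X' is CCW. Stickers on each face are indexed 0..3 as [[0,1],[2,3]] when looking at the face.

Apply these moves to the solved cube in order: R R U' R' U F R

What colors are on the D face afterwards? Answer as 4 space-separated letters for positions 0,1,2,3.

After move 1 (R): R=RRRR U=WGWG F=GYGY D=YBYB B=WBWB
After move 2 (R): R=RRRR U=WYWY F=GBGB D=YWYW B=GBGB
After move 3 (U'): U=YYWW F=OOGB R=GBRR B=RRGB L=GBOO
After move 4 (R'): R=BRGR U=YGWR F=OYGW D=YOYB B=WRWB
After move 5 (U): U=WYRG F=BRGW R=WRGR B=GBWB L=OYOO
After move 6 (F): F=GBWR U=WYOY R=RRGR D=GWYB L=OYOO
After move 7 (R): R=GRRR U=WBOR F=GWWB D=GWYG B=YBYB
Query: D face = GWYG

Answer: G W Y G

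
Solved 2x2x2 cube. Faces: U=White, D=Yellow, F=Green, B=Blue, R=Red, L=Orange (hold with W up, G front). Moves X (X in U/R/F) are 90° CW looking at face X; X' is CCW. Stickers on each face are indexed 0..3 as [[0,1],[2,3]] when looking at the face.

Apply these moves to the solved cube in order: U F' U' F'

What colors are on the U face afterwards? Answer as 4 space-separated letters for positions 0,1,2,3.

After move 1 (U): U=WWWW F=RRGG R=BBRR B=OOBB L=GGOO
After move 2 (F'): F=RGRG U=WWBR R=YBYR D=GOYY L=GWOW
After move 3 (U'): U=WRWB F=GWRG R=RGYR B=YBBB L=OOOW
After move 4 (F'): F=WGGR U=WRRY R=OGGR D=OWYY L=OBOW
Query: U face = WRRY

Answer: W R R Y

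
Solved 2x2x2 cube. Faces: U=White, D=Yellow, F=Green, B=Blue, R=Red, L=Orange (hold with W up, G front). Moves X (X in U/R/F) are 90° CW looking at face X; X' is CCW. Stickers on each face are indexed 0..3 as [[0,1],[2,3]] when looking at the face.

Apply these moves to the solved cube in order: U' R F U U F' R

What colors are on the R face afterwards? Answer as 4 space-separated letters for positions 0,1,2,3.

Answer: R R G Y

Derivation:
After move 1 (U'): U=WWWW F=OOGG R=GGRR B=RRBB L=BBOO
After move 2 (R): R=RGRG U=WOWG F=OYGY D=YBYR B=WRWB
After move 3 (F): F=GOYY U=WOOB R=WGGG D=RRYR L=BYOB
After move 4 (U): U=OWBO F=WGYY R=WRGG B=BYWB L=GOOB
After move 5 (U): U=BOOW F=WRYY R=BYGG B=GOWB L=WGOB
After move 6 (F'): F=RYWY U=BOBG R=RYRG D=GBYR L=WWOO
After move 7 (R): R=RRGY U=BYBY F=RBWR D=GWYG B=GOOB
Query: R face = RRGY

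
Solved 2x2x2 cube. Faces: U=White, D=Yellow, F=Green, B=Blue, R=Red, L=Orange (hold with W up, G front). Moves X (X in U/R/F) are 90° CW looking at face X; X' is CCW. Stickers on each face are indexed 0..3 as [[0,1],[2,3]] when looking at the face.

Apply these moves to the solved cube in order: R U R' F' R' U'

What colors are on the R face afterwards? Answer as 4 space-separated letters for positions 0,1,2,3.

After move 1 (R): R=RRRR U=WGWG F=GYGY D=YBYB B=WBWB
After move 2 (U): U=WWGG F=RRGY R=WBRR B=OOWB L=GYOO
After move 3 (R'): R=BRWR U=WWGO F=RWGG D=YRYY B=BOBB
After move 4 (F'): F=WGRG U=WWBW R=RRYR D=YOYY L=GOOG
After move 5 (R'): R=RRRY U=WBBB F=WWRW D=YGYG B=YOOB
After move 6 (U'): U=BBWB F=GORW R=WWRY B=RROB L=YOOG
Query: R face = WWRY

Answer: W W R Y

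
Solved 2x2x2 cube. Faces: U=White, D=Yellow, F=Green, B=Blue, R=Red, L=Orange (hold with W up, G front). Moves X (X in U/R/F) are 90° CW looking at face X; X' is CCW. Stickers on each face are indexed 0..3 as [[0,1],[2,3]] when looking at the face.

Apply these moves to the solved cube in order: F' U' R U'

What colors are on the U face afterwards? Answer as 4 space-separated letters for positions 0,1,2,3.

Answer: W G W W

Derivation:
After move 1 (F'): F=GGGG U=WWRR R=YRYR D=OOYY L=OWOW
After move 2 (U'): U=WRWR F=OWGG R=GGYR B=YRBB L=BBOW
After move 3 (R): R=YGRG U=WWWG F=OOGY D=OBYY B=RRRB
After move 4 (U'): U=WGWW F=BBGY R=OORG B=YGRB L=RROW
Query: U face = WGWW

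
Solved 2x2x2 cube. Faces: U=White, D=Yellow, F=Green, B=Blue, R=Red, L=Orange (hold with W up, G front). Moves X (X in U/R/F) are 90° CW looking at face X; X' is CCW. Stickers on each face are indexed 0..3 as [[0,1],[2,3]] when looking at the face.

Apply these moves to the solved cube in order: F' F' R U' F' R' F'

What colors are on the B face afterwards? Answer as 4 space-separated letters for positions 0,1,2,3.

After move 1 (F'): F=GGGG U=WWRR R=YRYR D=OOYY L=OWOW
After move 2 (F'): F=GGGG U=WWYY R=OROR D=WWYY L=OROR
After move 3 (R): R=OORR U=WGYG F=GWGY D=WBYB B=YBWB
After move 4 (U'): U=GGWY F=ORGY R=GWRR B=OOWB L=YBOR
After move 5 (F'): F=RYOG U=GGGR R=BWWR D=BRYB L=YYOW
After move 6 (R'): R=WRBW U=GWGO F=RGOR D=BYYG B=BORB
After move 7 (F'): F=GRRO U=GWWB R=YRBW D=YWYG L=YOOG
Query: B face = BORB

Answer: B O R B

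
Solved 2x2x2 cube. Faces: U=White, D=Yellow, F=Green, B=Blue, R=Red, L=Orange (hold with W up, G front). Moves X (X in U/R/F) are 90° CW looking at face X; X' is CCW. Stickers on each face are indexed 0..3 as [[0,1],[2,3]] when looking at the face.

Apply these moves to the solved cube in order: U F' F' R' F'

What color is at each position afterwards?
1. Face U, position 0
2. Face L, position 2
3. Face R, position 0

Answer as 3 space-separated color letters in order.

Answer: W O G

Derivation:
After move 1 (U): U=WWWW F=RRGG R=BBRR B=OOBB L=GGOO
After move 2 (F'): F=RGRG U=WWBR R=YBYR D=GOYY L=GWOW
After move 3 (F'): F=GGRR U=WWYY R=OBGR D=WWYY L=GROB
After move 4 (R'): R=BROG U=WBYO F=GWRY D=WGYR B=YOWB
After move 5 (F'): F=WYGR U=WBBO R=GRWG D=RBYR L=GOOY
Query 1: U[0] = W
Query 2: L[2] = O
Query 3: R[0] = G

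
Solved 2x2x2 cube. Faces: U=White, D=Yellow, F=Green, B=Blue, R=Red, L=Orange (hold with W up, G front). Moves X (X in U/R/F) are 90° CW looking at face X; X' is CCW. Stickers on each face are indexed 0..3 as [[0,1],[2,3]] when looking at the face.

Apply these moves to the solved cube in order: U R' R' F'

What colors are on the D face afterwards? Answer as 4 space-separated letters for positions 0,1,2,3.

After move 1 (U): U=WWWW F=RRGG R=BBRR B=OOBB L=GGOO
After move 2 (R'): R=BRBR U=WBWO F=RWGW D=YRYG B=YOYB
After move 3 (R'): R=RRBB U=WYWY F=RBGO D=YWYW B=GORB
After move 4 (F'): F=BORG U=WYRB R=WRYB D=GOYW L=GYOW
Query: D face = GOYW

Answer: G O Y W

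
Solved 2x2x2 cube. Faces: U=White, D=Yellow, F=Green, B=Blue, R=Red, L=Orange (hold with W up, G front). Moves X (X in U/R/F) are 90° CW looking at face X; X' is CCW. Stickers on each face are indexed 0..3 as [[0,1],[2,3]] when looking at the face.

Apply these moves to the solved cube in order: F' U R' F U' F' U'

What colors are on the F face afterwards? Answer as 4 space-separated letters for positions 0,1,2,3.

After move 1 (F'): F=GGGG U=WWRR R=YRYR D=OOYY L=OWOW
After move 2 (U): U=RWRW F=YRGG R=BBYR B=OWBB L=GGOW
After move 3 (R'): R=BRBY U=RBRO F=YWGW D=ORYG B=YWOB
After move 4 (F): F=GYWW U=RBWG R=RROY D=BBYG L=GOOR
After move 5 (U'): U=BGRW F=GOWW R=GYOY B=RROB L=YWOR
After move 6 (F'): F=OWGW U=BGGO R=BYBY D=WRYG L=YWOR
After move 7 (U'): U=GOBG F=YWGW R=OWBY B=BYOB L=RROR
Query: F face = YWGW

Answer: Y W G W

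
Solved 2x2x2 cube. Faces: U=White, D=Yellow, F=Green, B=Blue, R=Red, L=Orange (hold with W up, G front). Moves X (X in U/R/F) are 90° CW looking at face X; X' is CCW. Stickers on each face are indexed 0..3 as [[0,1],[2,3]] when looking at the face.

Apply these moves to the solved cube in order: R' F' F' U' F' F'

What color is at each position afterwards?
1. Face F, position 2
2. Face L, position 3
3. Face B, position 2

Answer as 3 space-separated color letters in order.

Answer: R W Y

Derivation:
After move 1 (R'): R=RRRR U=WBWB F=GWGW D=YGYG B=YBYB
After move 2 (F'): F=WWGG U=WBRR R=GRYR D=OOYG L=OBOW
After move 3 (F'): F=WGWG U=WBGY R=OROR D=BWYG L=OROR
After move 4 (U'): U=BYWG F=ORWG R=WGOR B=ORYB L=YBOR
After move 5 (F'): F=RGOW U=BYWO R=WGBR D=BRYG L=YGOW
After move 6 (F'): F=GWRO U=BYWB R=RGBR D=GWYG L=YOOW
Query 1: F[2] = R
Query 2: L[3] = W
Query 3: B[2] = Y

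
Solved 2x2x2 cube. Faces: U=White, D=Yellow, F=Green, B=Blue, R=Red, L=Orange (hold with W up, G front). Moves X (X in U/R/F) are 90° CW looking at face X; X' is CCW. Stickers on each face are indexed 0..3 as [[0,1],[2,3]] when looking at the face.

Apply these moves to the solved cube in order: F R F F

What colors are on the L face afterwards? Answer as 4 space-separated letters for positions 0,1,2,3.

Answer: O R O W

Derivation:
After move 1 (F): F=GGGG U=WWOO R=WRWR D=RRYY L=OYOY
After move 2 (R): R=WWRR U=WGOG F=GRGY D=RBYB B=OBWB
After move 3 (F): F=GGYR U=WGYY R=OWGR D=RWYB L=OROB
After move 4 (F): F=YGRG U=WGBR R=YWYR D=GOYB L=OROW
Query: L face = OROW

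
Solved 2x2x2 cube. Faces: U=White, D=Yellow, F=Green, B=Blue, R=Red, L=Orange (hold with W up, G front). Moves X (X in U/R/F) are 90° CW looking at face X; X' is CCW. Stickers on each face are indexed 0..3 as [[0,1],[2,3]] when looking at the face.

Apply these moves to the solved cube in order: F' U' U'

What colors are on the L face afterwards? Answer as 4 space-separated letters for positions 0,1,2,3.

Answer: Y R O W

Derivation:
After move 1 (F'): F=GGGG U=WWRR R=YRYR D=OOYY L=OWOW
After move 2 (U'): U=WRWR F=OWGG R=GGYR B=YRBB L=BBOW
After move 3 (U'): U=RRWW F=BBGG R=OWYR B=GGBB L=YROW
Query: L face = YROW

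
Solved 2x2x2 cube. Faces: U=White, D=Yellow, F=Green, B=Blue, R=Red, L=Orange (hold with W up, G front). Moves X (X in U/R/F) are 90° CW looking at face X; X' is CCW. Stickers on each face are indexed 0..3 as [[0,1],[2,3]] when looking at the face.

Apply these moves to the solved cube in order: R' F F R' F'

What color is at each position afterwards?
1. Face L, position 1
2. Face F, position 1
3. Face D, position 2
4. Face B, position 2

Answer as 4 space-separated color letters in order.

After move 1 (R'): R=RRRR U=WBWB F=GWGW D=YGYG B=YBYB
After move 2 (F): F=GGWW U=WBOO R=WRBR D=RRYG L=OYOG
After move 3 (F): F=WGWG U=WBGY R=OROR D=BWYG L=OROR
After move 4 (R'): R=RROO U=WYGY F=WBWY D=BGYG B=GBWB
After move 5 (F'): F=BYWW U=WYRO R=GRBO D=RRYG L=OYOG
Query 1: L[1] = Y
Query 2: F[1] = Y
Query 3: D[2] = Y
Query 4: B[2] = W

Answer: Y Y Y W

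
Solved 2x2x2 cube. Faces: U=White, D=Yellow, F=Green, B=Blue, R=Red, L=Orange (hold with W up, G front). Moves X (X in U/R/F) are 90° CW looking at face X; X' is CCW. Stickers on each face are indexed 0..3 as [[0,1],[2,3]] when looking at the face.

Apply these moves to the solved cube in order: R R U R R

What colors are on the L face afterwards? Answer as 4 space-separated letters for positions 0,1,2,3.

Answer: G B O O

Derivation:
After move 1 (R): R=RRRR U=WGWG F=GYGY D=YBYB B=WBWB
After move 2 (R): R=RRRR U=WYWY F=GBGB D=YWYW B=GBGB
After move 3 (U): U=WWYY F=RRGB R=GBRR B=OOGB L=GBOO
After move 4 (R): R=RGRB U=WRYB F=RWGW D=YGYO B=YOWB
After move 5 (R): R=RRBG U=WWYW F=RGGO D=YWYY B=BORB
Query: L face = GBOO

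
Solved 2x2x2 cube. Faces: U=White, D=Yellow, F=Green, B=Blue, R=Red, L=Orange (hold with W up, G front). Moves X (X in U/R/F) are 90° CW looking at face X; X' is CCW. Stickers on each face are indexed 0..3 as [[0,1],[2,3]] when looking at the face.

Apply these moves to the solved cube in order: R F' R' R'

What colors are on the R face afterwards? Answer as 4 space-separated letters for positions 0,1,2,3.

After move 1 (R): R=RRRR U=WGWG F=GYGY D=YBYB B=WBWB
After move 2 (F'): F=YYGG U=WGRR R=BRYR D=OOYB L=OGOW
After move 3 (R'): R=RRBY U=WWRW F=YGGR D=OYYG B=BBOB
After move 4 (R'): R=RYRB U=WORB F=YWGW D=OGYR B=GBYB
Query: R face = RYRB

Answer: R Y R B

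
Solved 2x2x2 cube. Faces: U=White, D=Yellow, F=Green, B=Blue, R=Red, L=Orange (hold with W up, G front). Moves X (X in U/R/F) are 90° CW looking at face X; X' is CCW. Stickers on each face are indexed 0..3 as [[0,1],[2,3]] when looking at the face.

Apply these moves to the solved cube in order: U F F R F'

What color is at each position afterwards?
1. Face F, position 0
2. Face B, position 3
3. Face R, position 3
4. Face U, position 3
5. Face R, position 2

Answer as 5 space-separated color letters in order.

Answer: W B B R W

Derivation:
After move 1 (U): U=WWWW F=RRGG R=BBRR B=OOBB L=GGOO
After move 2 (F): F=GRGR U=WWOG R=WBWR D=RBYY L=GYOY
After move 3 (F): F=GGRR U=WWYY R=OBGR D=WWYY L=GROB
After move 4 (R): R=GORB U=WGYR F=GWRY D=WBYO B=YOWB
After move 5 (F'): F=WYGR U=WGGR R=BOWB D=RBYO L=GROY
Query 1: F[0] = W
Query 2: B[3] = B
Query 3: R[3] = B
Query 4: U[3] = R
Query 5: R[2] = W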